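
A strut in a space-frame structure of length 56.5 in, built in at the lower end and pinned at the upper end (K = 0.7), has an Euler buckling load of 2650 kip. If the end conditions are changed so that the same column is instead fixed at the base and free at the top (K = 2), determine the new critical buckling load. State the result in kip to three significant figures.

P_cr ∝ 1/K², so P_cr,new = P_cr,old × (K_old/K_new)² = 2650 × (0.7/2)²
= 2650 × 0.1225 = 325 kip

P_cr ≈ 325 kip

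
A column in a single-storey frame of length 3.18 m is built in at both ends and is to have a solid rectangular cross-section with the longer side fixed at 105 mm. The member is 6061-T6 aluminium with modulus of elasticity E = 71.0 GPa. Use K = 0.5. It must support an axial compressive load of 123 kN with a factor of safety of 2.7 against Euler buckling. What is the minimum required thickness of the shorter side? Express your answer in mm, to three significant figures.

b ≈ 51.5 mm

Required P_cr = n·P = 2.7 × 123 = 332.1 kN
L_e = K·L = 0.5 × 3.18 = 1.590 m
Required I = P_cr·L_e²/(π²E) = 3.321×10^5 × 1.590² / (π² × 7.10×10^10) = 1.198×10^-6 m⁴
I_req = 1.198×10^6 mm⁴
Rectangle, weak axis: I_min = h·b³/12 with h = 105 mm fixed  ⇒  b = (12I/h)^(1/3) = 51.5 mm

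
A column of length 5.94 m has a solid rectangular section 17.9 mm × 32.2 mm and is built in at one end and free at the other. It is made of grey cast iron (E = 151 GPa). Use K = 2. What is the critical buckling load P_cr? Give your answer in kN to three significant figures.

Buckling occurs about the weak axis: I_min = h·b³/12 with b = 17.9 mm (the shorter side).
I_min = 32.2×17.9³/12 = 1.539×10^4 mm⁴
I = 1.539×10^4 mm⁴ = 1.539×10^-8 m⁴
Effective length L_e = K·L = 2 × 5.94 = 11.88 m
P_cr = π²EI / L_e² = π² × 151×10⁹ × 1.539×10^-8 / 11.88² = 162.5 N

P_cr ≈ 0.163 kN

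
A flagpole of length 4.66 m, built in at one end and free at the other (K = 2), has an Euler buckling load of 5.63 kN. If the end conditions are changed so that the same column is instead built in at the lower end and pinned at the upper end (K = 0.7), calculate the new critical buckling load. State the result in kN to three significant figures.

P_cr ∝ 1/K², so P_cr,new = P_cr,old × (K_old/K_new)² = 5.63 × (2/0.7)²
= 5.63 × 8.163 = 46.0 kN

P_cr ≈ 46.0 kN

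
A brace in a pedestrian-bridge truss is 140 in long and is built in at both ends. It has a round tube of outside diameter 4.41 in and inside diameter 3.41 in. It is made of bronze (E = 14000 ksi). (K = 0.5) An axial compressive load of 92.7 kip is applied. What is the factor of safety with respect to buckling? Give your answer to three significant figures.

d_o = 4.41 in, d_i = 3.41 in
I = π(d_o⁴ − d_i⁴)/64 = π(4.41⁴ − 3.410⁴)/64 = 11.93 in⁴
Effective length L_e = K·L = 0.5 × 140 = 70.00 in
P_cr = π²EI / L_e² = π² × 14000×10³ × 11.93 / 70.00² = 3.364×10^5 lb
Factor of safety n = P_cr / P = 336.38 / 92.7 = 3.63

n ≈ 3.63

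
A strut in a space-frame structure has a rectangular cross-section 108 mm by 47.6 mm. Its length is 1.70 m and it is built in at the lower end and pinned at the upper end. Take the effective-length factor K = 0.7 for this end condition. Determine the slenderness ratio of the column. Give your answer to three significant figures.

Buckling occurs about the weak axis: I_min = h·b³/12 with b = 47.6 mm (the shorter side).
I_min = 108×47.6³/12 = 9.707×10^5 mm⁴
A = 5.141×10^3 mm²;  r_min = √(I/A) = √(9.707×10^5/5.141×10^3) = 13.74 mm
L_e = K·L = 0.7 × 1.70 m = 1.190 m = 1190.0 mm
λ = L_e / r_min = 1190.0 / 13.74 = 86.6

λ ≈ 86.6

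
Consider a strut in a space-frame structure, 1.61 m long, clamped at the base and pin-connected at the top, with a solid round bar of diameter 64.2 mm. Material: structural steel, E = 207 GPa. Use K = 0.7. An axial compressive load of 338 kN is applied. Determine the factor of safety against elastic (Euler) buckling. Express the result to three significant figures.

I = πd⁴/64 = π×64.2⁴/64 = 8.339×10^5 mm⁴
I = 8.339×10^5 mm⁴ = 8.339×10^-7 m⁴
Effective length L_e = K·L = 0.7 × 1.61 = 1.127 m
P_cr = π²EI / L_e² = π² × 207×10⁹ × 8.339×10^-7 / 1.127² = 1.341×10^6 N
Factor of safety n = P_cr / P = 1341.3 / 338 = 3.97

n ≈ 3.97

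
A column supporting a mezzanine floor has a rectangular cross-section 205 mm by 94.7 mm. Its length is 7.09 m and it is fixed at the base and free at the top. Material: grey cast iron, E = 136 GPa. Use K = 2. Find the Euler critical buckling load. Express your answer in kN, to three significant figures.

Buckling occurs about the weak axis: I_min = h·b³/12 with b = 94.7 mm (the shorter side).
I_min = 205×94.7³/12 = 1.451×10^7 mm⁴
I = 1.451×10^7 mm⁴ = 1.451×10^-5 m⁴
Effective length L_e = K·L = 2 × 7.09 = 14.18 m
P_cr = π²EI / L_e² = π² × 136×10⁹ × 1.451×10^-5 / 14.18² = 9.685×10^4 N

P_cr ≈ 96.9 kN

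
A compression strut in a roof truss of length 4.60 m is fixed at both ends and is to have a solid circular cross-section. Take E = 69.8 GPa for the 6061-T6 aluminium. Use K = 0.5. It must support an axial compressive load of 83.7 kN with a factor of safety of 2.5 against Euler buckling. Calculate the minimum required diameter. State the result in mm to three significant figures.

d ≈ 75.6 mm

Required P_cr = n·P = 2.5 × 83.7 = 209.2 kN
L_e = K·L = 0.5 × 4.60 = 2.300 m
Required I = P_cr·L_e²/(π²E) = 2.092×10^5 × 2.300² / (π² × 6.98×10^10) = 1.607×10^-6 m⁴
I_req = 1.607×10^6 mm⁴
Solid circle: I = πd⁴/64  ⇒  d = (64I/π)^(1/4) = (64×1.607×10^6/π)^(1/4) = 75.6 mm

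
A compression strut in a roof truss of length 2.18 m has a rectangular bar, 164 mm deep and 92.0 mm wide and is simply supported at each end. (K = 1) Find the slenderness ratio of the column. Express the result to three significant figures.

Buckling occurs about the weak axis: I_min = h·b³/12 with b = 92.0 mm (the shorter side).
I_min = 164×92.0³/12 = 1.064×10^7 mm⁴
A = 1.509×10^4 mm²;  r_min = √(I/A) = √(1.064×10^7/1.509×10^4) = 26.56 mm
L_e = K·L = 1 × 2.18 m = 2.180 m = 2180.0 mm
λ = L_e / r_min = 2180.0 / 26.56 = 82.1

λ ≈ 82.1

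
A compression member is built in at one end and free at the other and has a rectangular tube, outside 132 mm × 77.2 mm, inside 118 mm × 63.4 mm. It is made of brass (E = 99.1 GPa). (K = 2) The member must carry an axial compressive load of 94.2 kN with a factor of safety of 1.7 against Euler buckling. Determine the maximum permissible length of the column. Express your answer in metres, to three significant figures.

L_max ≈ 1.98 m

Weak-axis I_min = (h_o·b_o³ − h_i·b_i³)/12 with b_o = 77.2, b_i = 63.40 mm (shorter outer/inner sides).
I_min = (132×77.2³ − 118.0×63.40³)/12 = 2.555×10^6 mm⁴
I = 2.555×10^-6 m⁴
Required critical load P_cr = n·P = 1.7 × 94.2 = 160.1 kN = 1.601×10^5 N
From P_cr = π²EI/(K·L)²:  L = (1/K)·√(π²EI/P_cr) = (1/2)·√(π²×9.91×10^10×2.555×10^-6/1.601×10^5)
L = 1.98 m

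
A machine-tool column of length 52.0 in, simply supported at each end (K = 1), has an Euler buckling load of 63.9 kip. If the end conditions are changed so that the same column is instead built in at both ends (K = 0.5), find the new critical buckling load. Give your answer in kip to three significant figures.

P_cr ≈ 256 kip

P_cr ∝ 1/K², so P_cr,new = P_cr,old × (K_old/K_new)² = 63.9 × (1/0.5)²
= 63.9 × 4.000 = 256 kip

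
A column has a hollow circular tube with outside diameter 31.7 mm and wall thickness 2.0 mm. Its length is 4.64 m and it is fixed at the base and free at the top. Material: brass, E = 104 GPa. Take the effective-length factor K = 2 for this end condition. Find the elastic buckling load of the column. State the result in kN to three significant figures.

P_cr ≈ 0.246 kN

Inner diameter d_i = 31.7 − 2×2.0 = 27.70 mm
I = π(d_o⁴ − d_i⁴)/64 = π(31.7⁴ − 27.70⁴)/64 = 2.067×10^4 mm⁴
I = 2.067×10^4 mm⁴ = 2.067×10^-8 m⁴
Effective length L_e = K·L = 2 × 4.64 = 9.280 m
P_cr = π²EI / L_e² = π² × 104×10⁹ × 2.067×10^-8 / 9.280² = 246.4 N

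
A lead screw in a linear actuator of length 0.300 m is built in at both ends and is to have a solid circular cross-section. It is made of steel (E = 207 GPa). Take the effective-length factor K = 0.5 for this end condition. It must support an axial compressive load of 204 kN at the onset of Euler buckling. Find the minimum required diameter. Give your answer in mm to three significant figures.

L_e = K·L = 0.5 × 0.300 = 0.1500 m
Required I = P_cr·L_e²/(π²E) = 2.040×10^5 × 0.1500² / (π² × 2.07×10^11) = 2.247×10^-9 m⁴
I_req = 2.247×10^3 mm⁴
Solid circle: I = πd⁴/64  ⇒  d = (64I/π)^(1/4) = (64×2.247×10^3/π)^(1/4) = 14.6 mm

d ≈ 14.6 mm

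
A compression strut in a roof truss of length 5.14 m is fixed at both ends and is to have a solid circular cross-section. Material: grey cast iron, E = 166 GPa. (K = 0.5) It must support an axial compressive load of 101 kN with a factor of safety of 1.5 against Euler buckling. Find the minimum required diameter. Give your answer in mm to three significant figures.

d ≈ 59.4 mm

Required P_cr = n·P = 1.5 × 101 = 151.5 kN
L_e = K·L = 0.5 × 5.14 = 2.570 m
Required I = P_cr·L_e²/(π²E) = 1.515×10^5 × 2.570² / (π² × 1.66×10^11) = 6.108×10^-7 m⁴
I_req = 6.108×10^5 mm⁴
Solid circle: I = πd⁴/64  ⇒  d = (64I/π)^(1/4) = (64×6.108×10^5/π)^(1/4) = 59.4 mm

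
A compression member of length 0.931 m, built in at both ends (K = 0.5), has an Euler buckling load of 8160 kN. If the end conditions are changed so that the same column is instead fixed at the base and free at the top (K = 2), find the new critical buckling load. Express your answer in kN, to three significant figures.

P_cr ≈ 510 kN

P_cr ∝ 1/K², so P_cr,new = P_cr,old × (K_old/K_new)² = 8160 × (0.5/2)²
= 8160 × 0.06250 = 510 kN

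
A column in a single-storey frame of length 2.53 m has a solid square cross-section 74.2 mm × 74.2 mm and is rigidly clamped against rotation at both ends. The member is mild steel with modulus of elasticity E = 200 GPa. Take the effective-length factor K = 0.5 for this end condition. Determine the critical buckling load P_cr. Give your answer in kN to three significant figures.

I = a⁴/12 = 74.2⁴/12 = 2.526×10^6 mm⁴
I = 2.526×10^6 mm⁴ = 2.526×10^-6 m⁴
Effective length L_e = K·L = 0.5 × 2.53 = 1.265 m
P_cr = π²EI / L_e² = π² × 200×10⁹ × 2.526×10^-6 / 1.265² = 3.116×10^6 N

P_cr ≈ 3120 kN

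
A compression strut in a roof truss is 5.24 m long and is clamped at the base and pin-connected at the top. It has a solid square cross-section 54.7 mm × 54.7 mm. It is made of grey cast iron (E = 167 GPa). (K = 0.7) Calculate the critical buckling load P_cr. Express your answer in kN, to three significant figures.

P_cr ≈ 91.4 kN

I = a⁴/12 = 54.7⁴/12 = 7.461×10^5 mm⁴
I = 7.461×10^5 mm⁴ = 7.461×10^-7 m⁴
Effective length L_e = K·L = 0.7 × 5.24 = 3.668 m
P_cr = π²EI / L_e² = π² × 167×10⁹ × 7.461×10^-7 / 3.668² = 9.140×10^4 N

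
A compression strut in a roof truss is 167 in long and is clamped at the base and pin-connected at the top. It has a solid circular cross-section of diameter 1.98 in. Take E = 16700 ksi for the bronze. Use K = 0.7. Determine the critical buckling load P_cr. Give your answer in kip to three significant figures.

I = πd⁴/64 = π×1.98⁴/64 = 0.7545 in⁴
Effective length L_e = K·L = 0.7 × 167 = 116.9 in
P_cr = π²EI / L_e² = π² × 16700×10³ × 0.7545 / 116.9² = 9.100×10^3 lb

P_cr ≈ 9.10 kip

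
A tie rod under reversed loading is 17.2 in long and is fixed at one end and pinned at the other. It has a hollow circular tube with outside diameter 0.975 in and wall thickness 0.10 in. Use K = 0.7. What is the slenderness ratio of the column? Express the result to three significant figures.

Inner diameter d_i = 0.975 − 2×0.10 = 0.7750 in
I = π(d_o⁴ − d_i⁴)/64 = π(0.975⁴ − 0.7750⁴)/64 = 2.665×10^-2 in⁴
A = 0.2749 in²;  r_min = √(I/A) = √(2.665×10^-2/0.2749) = 0.3114 in
L_e = K·L = 0.7 × 17.2 = 12.04 in
λ = L_e / r_min = 12.040 / 0.3114 = 38.7

λ ≈ 38.7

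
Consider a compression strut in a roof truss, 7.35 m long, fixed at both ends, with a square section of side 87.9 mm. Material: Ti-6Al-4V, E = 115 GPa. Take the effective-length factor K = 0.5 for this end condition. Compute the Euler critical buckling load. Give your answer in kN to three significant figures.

P_cr ≈ 418 kN

I = a⁴/12 = 87.9⁴/12 = 4.975×10^6 mm⁴
I = 4.975×10^6 mm⁴ = 4.975×10^-6 m⁴
Effective length L_e = K·L = 0.5 × 7.35 = 3.675 m
P_cr = π²EI / L_e² = π² × 115×10⁹ × 4.975×10^-6 / 3.675² = 4.181×10^5 N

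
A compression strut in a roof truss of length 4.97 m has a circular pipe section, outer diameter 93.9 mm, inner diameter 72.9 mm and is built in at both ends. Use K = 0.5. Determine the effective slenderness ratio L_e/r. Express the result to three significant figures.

d_o = 93.9 mm, d_i = 72.9 mm
I = π(d_o⁴ − d_i⁴)/64 = π(93.9⁴ − 72.90⁴)/64 = 2.430×10^6 mm⁴
A = 2.751×10^3 mm²;  r_min = √(I/A) = √(2.430×10^6/2.751×10^3) = 29.72 mm
L_e = K·L = 0.5 × 4.97 m = 2.485 m = 2485.0 mm
λ = L_e / r_min = 2485.0 / 29.72 = 83.6

λ ≈ 83.6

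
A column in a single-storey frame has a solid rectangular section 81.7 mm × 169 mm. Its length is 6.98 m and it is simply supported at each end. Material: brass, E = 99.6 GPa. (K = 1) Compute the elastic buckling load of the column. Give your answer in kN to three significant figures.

Buckling occurs about the weak axis: I_min = h·b³/12 with b = 81.7 mm (the shorter side).
I_min = 169×81.7³/12 = 7.680×10^6 mm⁴
I = 7.680×10^6 mm⁴ = 7.680×10^-6 m⁴
Effective length L_e = K·L = 1 × 6.98 = 6.980 m
P_cr = π²EI / L_e² = π² × 99.6×10⁹ × 7.680×10^-6 / 6.980² = 1.550×10^5 N

P_cr ≈ 155 kN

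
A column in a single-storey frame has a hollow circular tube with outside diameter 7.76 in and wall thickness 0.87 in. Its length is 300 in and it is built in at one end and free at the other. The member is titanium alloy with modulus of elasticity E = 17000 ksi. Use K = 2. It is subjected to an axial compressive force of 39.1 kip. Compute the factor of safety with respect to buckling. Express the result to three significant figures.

n ≈ 1.35

Inner diameter d_i = 7.76 − 2×0.87 = 6.020 in
I = π(d_o⁴ − d_i⁴)/64 = π(7.76⁴ − 6.020⁴)/64 = 113.5 in⁴
Effective length L_e = K·L = 2 × 300 = 600.0 in
P_cr = π²EI / L_e² = π² × 17000×10³ × 113.5 / 600.0² = 5.291×10^4 lb
Factor of safety n = P_cr / P = 52.912 / 39.1 = 1.35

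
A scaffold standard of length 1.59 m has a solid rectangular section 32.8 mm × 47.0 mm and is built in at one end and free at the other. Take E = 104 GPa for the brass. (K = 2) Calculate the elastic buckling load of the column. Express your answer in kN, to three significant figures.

P_cr ≈ 14.0 kN

Buckling occurs about the weak axis: I_min = h·b³/12 with b = 32.8 mm (the shorter side).
I_min = 47.0×32.8³/12 = 1.382×10^5 mm⁴
I = 1.382×10^5 mm⁴ = 1.382×10^-7 m⁴
Effective length L_e = K·L = 2 × 1.59 = 3.180 m
P_cr = π²EI / L_e² = π² × 104×10⁹ × 1.382×10^-7 / 3.180² = 1.403×10^4 N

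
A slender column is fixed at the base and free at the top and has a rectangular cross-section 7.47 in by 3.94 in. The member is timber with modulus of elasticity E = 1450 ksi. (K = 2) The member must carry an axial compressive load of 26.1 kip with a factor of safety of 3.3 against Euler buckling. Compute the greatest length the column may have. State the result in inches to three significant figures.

Buckling occurs about the weak axis: I_min = h·b³/12 with b = 3.94 in (the shorter side).
I_min = 7.47×3.94³/12 = 38.07 in⁴
Required critical load P_cr = n·P = 3.3 × 26.1 = 86.13 kip = 8.613×10^4 lb
From P_cr = π²EI/(K·L)²:  L = (1/K)·√(π²EI/P_cr) = (1/2)·√(π²×1.45×10^6×38.07/8.613×10^4)
L = 39.8 in

L_max ≈ 39.8 in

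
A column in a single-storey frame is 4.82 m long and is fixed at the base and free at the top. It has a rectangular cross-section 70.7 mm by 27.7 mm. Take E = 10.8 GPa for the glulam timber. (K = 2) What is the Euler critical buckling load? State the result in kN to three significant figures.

P_cr ≈ 0.144 kN

Buckling occurs about the weak axis: I_min = h·b³/12 with b = 27.7 mm (the shorter side).
I_min = 70.7×27.7³/12 = 1.252×10^5 mm⁴
I = 1.252×10^5 mm⁴ = 1.252×10^-7 m⁴
Effective length L_e = K·L = 2 × 4.82 = 9.640 m
P_cr = π²EI / L_e² = π² × 10.8×10⁹ × 1.252×10^-7 / 9.640² = 143.6 N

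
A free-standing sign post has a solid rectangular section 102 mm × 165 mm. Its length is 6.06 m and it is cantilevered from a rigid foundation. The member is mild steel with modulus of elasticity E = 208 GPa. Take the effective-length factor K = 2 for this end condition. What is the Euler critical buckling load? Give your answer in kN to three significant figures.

P_cr ≈ 204 kN

Buckling occurs about the weak axis: I_min = h·b³/12 with b = 102 mm (the shorter side).
I_min = 165×102³/12 = 1.459×10^7 mm⁴
I = 1.459×10^7 mm⁴ = 1.459×10^-5 m⁴
Effective length L_e = K·L = 2 × 6.06 = 12.12 m
P_cr = π²EI / L_e² = π² × 208×10⁹ × 1.459×10^-5 / 12.12² = 2.039×10^5 N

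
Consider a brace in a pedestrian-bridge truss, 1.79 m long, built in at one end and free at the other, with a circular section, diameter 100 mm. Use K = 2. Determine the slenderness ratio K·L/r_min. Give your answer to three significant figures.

I = πd⁴/64 = π×100⁴/64 = 4.909×10^6 mm⁴
A = 7.854×10^3 mm²;  r_min = √(I/A) = √(4.909×10^6/7.854×10^3) = 25.00 mm
L_e = K·L = 2 × 1.79 m = 3.580 m = 3580.0 mm
λ = L_e / r_min = 3580.0 / 25.00 = 143

λ ≈ 143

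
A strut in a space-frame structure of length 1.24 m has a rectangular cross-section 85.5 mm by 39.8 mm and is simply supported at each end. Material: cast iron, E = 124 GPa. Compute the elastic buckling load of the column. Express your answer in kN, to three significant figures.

Buckling occurs about the weak axis: I_min = h·b³/12 with b = 39.8 mm (the shorter side).
I_min = 85.5×39.8³/12 = 4.492×10^5 mm⁴
I = 4.492×10^5 mm⁴ = 4.492×10^-7 m⁴
Effective length L_e = K·L = 1 × 1.24 = 1.240 m
P_cr = π²EI / L_e² = π² × 124×10⁹ × 4.492×10^-7 / 1.240² = 3.575×10^5 N

P_cr ≈ 358 kN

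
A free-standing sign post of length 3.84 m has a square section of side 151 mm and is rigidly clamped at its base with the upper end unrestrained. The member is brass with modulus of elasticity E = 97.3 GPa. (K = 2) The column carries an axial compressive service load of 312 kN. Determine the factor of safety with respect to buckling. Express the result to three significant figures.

I = a⁴/12 = 151⁴/12 = 4.332×10^7 mm⁴
I = 4.332×10^7 mm⁴ = 4.332×10^-5 m⁴
Effective length L_e = K·L = 2 × 3.84 = 7.680 m
P_cr = π²EI / L_e² = π² × 97.3×10⁹ × 4.332×10^-5 / 7.680² = 7.054×10^5 N
Factor of safety n = P_cr / P = 705.37 / 312 = 2.26

n ≈ 2.26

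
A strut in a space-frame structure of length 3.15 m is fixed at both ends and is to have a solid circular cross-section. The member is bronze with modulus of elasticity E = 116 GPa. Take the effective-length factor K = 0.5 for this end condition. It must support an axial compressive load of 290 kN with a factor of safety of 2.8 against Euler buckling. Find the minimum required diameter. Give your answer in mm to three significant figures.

d ≈ 77.4 mm

Required P_cr = n·P = 2.8 × 290 = 812.0 kN
L_e = K·L = 0.5 × 3.15 = 1.575 m
Required I = P_cr·L_e²/(π²E) = 8.120×10^5 × 1.575² / (π² × 1.16×10^11) = 1.759×10^-6 m⁴
I_req = 1.759×10^6 mm⁴
Solid circle: I = πd⁴/64  ⇒  d = (64I/π)^(1/4) = (64×1.759×10^6/π)^(1/4) = 77.4 mm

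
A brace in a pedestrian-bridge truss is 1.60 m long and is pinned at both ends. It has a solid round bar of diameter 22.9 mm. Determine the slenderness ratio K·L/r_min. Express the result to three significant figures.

For a solid circle r = d/4 = 22.9/4 = 5.725 mm
L_e = K·L = 1 × 1.60 m = 1.600 m = 1600.0 mm
λ = L_e / r_min = 1600.0 / 5.725 = 279

λ ≈ 279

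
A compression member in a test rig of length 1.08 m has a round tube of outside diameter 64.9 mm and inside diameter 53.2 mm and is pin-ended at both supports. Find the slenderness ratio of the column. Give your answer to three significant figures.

λ ≈ 51.5

d_o = 64.9 mm, d_i = 53.2 mm
I = π(d_o⁴ − d_i⁴)/64 = π(64.9⁴ − 53.20⁴)/64 = 4.777×10^5 mm⁴
A = 1.085×10^3 mm²;  r_min = √(I/A) = √(4.777×10^5/1.085×10^3) = 20.98 mm
L_e = K·L = 1 × 1.08 m = 1.080 m = 1080.0 mm
λ = L_e / r_min = 1080.0 / 20.98 = 51.5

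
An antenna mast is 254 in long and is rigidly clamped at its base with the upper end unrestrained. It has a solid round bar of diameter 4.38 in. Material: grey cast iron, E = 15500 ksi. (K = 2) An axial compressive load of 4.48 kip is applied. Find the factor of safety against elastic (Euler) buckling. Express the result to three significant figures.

n ≈ 2.39

I = πd⁴/64 = π×4.38⁴/64 = 18.07 in⁴
Effective length L_e = K·L = 2 × 254 = 508.0 in
P_cr = π²EI / L_e² = π² × 15500×10³ × 18.07 / 508.0² = 1.071×10^4 lb
Factor of safety n = P_cr / P = 10.710 / 4.48 = 2.39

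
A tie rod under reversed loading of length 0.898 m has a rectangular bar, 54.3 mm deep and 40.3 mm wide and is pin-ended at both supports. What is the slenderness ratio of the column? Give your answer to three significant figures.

Buckling occurs about the weak axis: I_min = h·b³/12 with b = 40.3 mm (the shorter side).
I_min = 54.3×40.3³/12 = 2.962×10^5 mm⁴
A = 2.188×10^3 mm²;  r_min = √(I/A) = √(2.962×10^5/2.188×10^3) = 11.63 mm
L_e = K·L = 1 × 0.898 m = 0.8980 m = 898.00 mm
λ = L_e / r_min = 898.00 / 11.63 = 77.2

λ ≈ 77.2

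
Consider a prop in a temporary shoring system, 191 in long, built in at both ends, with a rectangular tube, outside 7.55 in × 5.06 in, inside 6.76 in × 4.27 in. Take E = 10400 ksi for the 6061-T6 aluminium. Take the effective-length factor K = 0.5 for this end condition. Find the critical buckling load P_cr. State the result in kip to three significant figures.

Weak-axis I_min = (h_o·b_o³ − h_i·b_i³)/12 with b_o = 5.06, b_i = 4.270 in (shorter outer/inner sides).
I_min = (7.55×5.06³ − 6.760×4.270³)/12 = 37.65 in⁴
Effective length L_e = K·L = 0.5 × 191 = 95.50 in
P_cr = π²EI / L_e² = π² × 10400×10³ × 37.65 / 95.50² = 4.238×10^5 lb

P_cr ≈ 424 kip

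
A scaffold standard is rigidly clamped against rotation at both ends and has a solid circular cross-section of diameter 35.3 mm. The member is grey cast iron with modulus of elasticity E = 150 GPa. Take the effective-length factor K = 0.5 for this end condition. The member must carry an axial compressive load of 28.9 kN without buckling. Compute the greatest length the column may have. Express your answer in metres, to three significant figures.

I = πd⁴/64 = π×35.3⁴/64 = 7.622×10^4 mm⁴
I = 7.622×10^-8 m⁴
At the buckling limit P_cr = P = 2.890×10^4 N
From P_cr = π²EI/(K·L)²:  L = (1/K)·√(π²EI/P_cr) = (1/0.5)·√(π²×1.50×10^11×7.622×10^-8/2.890×10^4)
L = 3.95 m

L_max ≈ 3.95 m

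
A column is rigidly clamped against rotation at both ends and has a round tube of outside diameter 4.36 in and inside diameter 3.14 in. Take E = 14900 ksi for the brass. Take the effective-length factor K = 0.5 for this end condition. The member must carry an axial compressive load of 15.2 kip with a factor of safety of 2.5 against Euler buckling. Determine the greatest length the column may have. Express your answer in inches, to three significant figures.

L_max ≈ 448 in

d_o = 4.36 in, d_i = 3.14 in
I = π(d_o⁴ − d_i⁴)/64 = π(4.36⁴ − 3.140⁴)/64 = 12.97 in⁴
Required critical load P_cr = n·P = 2.5 × 15.2 = 38.00 kip = 3.800×10^4 lb
From P_cr = π²EI/(K·L)²:  L = (1/K)·√(π²EI/P_cr) = (1/0.5)·√(π²×1.49×10^7×12.97/3.800×10^4)
L = 448 in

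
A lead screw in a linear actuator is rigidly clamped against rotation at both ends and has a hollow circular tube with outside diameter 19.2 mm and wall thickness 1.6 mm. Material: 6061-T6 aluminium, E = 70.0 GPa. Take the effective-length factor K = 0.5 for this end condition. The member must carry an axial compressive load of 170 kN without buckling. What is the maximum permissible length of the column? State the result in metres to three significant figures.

L_max ≈ 0.237 m

Inner diameter d_i = 19.2 − 2×1.6 = 16.00 mm
I = π(d_o⁴ − d_i⁴)/64 = π(19.2⁴ − 16.00⁴)/64 = 3.454×10^3 mm⁴
I = 3.454×10^-9 m⁴
At the buckling limit P_cr = P = 1.700×10^5 N
From P_cr = π²EI/(K·L)²:  L = (1/K)·√(π²EI/P_cr) = (1/0.5)·√(π²×7.00×10^10×3.454×10^-9/1.700×10^5)
L = 0.237 m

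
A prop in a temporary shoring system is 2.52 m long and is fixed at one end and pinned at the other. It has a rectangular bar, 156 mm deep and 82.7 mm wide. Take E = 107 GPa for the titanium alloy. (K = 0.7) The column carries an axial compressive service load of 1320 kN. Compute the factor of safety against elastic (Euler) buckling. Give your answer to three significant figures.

Buckling occurs about the weak axis: I_min = h·b³/12 with b = 82.7 mm (the shorter side).
I_min = 156×82.7³/12 = 7.353×10^6 mm⁴
I = 7.353×10^6 mm⁴ = 7.353×10^-6 m⁴
Effective length L_e = K·L = 0.7 × 2.52 = 1.764 m
P_cr = π²EI / L_e² = π² × 107×10⁹ × 7.353×10^-6 / 1.764² = 2.495×10^6 N
Factor of safety n = P_cr / P = 2495.4 / 1320 = 1.89

n ≈ 1.89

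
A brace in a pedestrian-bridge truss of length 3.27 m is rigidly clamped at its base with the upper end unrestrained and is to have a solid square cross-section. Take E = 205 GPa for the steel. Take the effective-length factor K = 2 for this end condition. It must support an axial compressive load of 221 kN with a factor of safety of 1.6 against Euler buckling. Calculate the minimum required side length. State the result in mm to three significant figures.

a ≈ 97.3 mm

Required P_cr = n·P = 1.6 × 221 = 353.6 kN
L_e = K·L = 2 × 3.27 = 6.540 m
Required I = P_cr·L_e²/(π²E) = 3.536×10^5 × 6.540² / (π² × 2.05×10^11) = 7.475×10^-6 m⁴
I_req = 7.475×10^6 mm⁴
Solid square: I = a⁴/12  ⇒  a = (12I)^(1/4) = (12×7.475×10^6)^(1/4) = 97.3 mm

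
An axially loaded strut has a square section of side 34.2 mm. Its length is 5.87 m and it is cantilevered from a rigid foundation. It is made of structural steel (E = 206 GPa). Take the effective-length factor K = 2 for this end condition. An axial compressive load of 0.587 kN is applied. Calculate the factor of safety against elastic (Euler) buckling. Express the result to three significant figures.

I = a⁴/12 = 34.2⁴/12 = 1.140×10^5 mm⁴
I = 1.140×10^5 mm⁴ = 1.140×10^-7 m⁴
Effective length L_e = K·L = 2 × 5.87 = 11.74 m
P_cr = π²EI / L_e² = π² × 206×10⁹ × 1.140×10^-7 / 11.74² = 1.682×10^3 N
Factor of safety n = P_cr / P = 1.6817 / 0.587 = 2.86

n ≈ 2.86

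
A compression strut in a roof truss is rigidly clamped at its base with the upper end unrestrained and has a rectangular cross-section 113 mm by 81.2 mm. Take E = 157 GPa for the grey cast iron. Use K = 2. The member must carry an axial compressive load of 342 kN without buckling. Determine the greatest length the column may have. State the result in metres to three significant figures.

Buckling occurs about the weak axis: I_min = h·b³/12 with b = 81.2 mm (the shorter side).
I_min = 113×81.2³/12 = 5.042×10^6 mm⁴
I = 5.042×10^-6 m⁴
At the buckling limit P_cr = P = 3.420×10^5 N
From P_cr = π²EI/(K·L)²:  L = (1/K)·√(π²EI/P_cr) = (1/2)·√(π²×1.57×10^11×5.042×10^-6/3.420×10^5)
L = 2.39 m

L_max ≈ 2.39 m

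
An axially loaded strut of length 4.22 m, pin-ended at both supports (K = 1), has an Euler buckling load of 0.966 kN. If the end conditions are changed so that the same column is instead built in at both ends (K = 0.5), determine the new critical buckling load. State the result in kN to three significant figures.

P_cr ∝ 1/K², so P_cr,new = P_cr,old × (K_old/K_new)² = 0.966 × (1/0.5)²
= 0.966 × 4.000 = 3.86 kN

P_cr ≈ 3.86 kN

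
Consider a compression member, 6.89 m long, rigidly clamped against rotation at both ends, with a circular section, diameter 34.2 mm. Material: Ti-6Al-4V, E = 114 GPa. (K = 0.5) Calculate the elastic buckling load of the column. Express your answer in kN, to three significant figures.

I = πd⁴/64 = π×34.2⁴/64 = 6.715×10^4 mm⁴
I = 6.715×10^4 mm⁴ = 6.715×10^-8 m⁴
Effective length L_e = K·L = 0.5 × 6.89 = 3.445 m
P_cr = π²EI / L_e² = π² × 114×10⁹ × 6.715×10^-8 / 3.445² = 6.366×10^3 N

P_cr ≈ 6.37 kN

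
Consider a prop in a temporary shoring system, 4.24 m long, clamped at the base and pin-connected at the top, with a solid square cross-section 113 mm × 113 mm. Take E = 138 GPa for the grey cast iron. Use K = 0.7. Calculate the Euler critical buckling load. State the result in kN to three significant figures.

P_cr ≈ 2100 kN

I = a⁴/12 = 113⁴/12 = 1.359×10^7 mm⁴
I = 1.359×10^7 mm⁴ = 1.359×10^-5 m⁴
Effective length L_e = K·L = 0.7 × 4.24 = 2.968 m
P_cr = π²EI / L_e² = π² × 138×10⁹ × 1.359×10^-5 / 2.968² = 2.101×10^6 N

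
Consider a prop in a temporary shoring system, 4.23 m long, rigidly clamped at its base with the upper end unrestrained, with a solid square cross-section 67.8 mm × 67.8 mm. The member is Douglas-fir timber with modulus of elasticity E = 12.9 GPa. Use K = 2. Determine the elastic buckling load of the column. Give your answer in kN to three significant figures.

P_cr ≈ 3.13 kN

I = a⁴/12 = 67.8⁴/12 = 1.761×10^6 mm⁴
I = 1.761×10^6 mm⁴ = 1.761×10^-6 m⁴
Effective length L_e = K·L = 2 × 4.23 = 8.460 m
P_cr = π²EI / L_e² = π² × 12.9×10⁹ × 1.761×10^-6 / 8.460² = 3.132×10^3 N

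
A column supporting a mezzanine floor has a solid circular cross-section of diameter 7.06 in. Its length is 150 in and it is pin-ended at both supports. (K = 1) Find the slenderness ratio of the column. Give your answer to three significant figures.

λ ≈ 85.0

For a solid circle r = d/4 = 7.06/4 = 1.765 in
L_e = K·L = 1 × 150 = 150.0 in
λ = L_e / r_min = 150.00 / 1.765 = 85.0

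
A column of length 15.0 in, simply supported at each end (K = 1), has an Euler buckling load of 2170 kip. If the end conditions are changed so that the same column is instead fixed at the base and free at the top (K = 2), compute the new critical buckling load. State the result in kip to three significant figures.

P_cr ≈ 542 kip

P_cr ∝ 1/K², so P_cr,new = P_cr,old × (K_old/K_new)² = 2170 × (1/2)²
= 2170 × 0.2500 = 542 kip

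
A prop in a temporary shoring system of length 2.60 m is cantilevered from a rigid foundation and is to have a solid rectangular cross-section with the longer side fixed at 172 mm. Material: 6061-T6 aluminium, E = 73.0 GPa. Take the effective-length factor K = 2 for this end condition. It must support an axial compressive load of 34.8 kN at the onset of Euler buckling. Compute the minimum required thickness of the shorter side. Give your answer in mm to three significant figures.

b ≈ 45.0 mm

L_e = K·L = 2 × 2.60 = 5.200 m
Required I = P_cr·L_e²/(π²E) = 3.480×10^4 × 5.200² / (π² × 7.30×10^10) = 1.306×10^-6 m⁴
I_req = 1.306×10^6 mm⁴
Rectangle, weak axis: I_min = h·b³/12 with h = 172 mm fixed  ⇒  b = (12I/h)^(1/3) = 45.0 mm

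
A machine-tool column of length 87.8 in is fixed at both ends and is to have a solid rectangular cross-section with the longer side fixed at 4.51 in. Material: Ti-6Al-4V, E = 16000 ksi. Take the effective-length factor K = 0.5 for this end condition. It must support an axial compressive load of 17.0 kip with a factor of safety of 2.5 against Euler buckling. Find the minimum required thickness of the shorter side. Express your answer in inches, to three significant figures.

b ≈ 1.11 in

Required P_cr = n·P = 2.5 × 17.0 = 42.50 kip
L_e = K·L = 0.5 × 87.8 = 43.90 in
Required I = P_cr·L_e²/(π²E) = 4.250×10^4 × 43.90² / (π² × 1.60×10^7) = 0.5187 in⁴
Rectangle, weak axis: I_min = h·b³/12 with h = 4.51 in fixed  ⇒  b = (12I/h)^(1/3) = 1.11 in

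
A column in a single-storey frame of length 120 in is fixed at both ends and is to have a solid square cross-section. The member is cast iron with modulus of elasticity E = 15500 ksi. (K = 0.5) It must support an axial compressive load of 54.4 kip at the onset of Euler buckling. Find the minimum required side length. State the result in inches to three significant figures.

a ≈ 1.98 in

L_e = K·L = 0.5 × 120 = 60.00 in
Required I = P_cr·L_e²/(π²E) = 5.440×10^4 × 60.00² / (π² × 1.55×10^7) = 1.280 in⁴
Solid square: I = a⁴/12  ⇒  a = (12I)^(1/4) = (12×1.280)^(1/4) = 1.98 in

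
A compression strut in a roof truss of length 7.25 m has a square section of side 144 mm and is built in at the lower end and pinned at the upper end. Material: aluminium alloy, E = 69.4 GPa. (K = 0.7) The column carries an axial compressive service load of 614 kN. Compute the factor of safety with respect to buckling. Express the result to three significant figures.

n ≈ 1.55

I = a⁴/12 = 144⁴/12 = 3.583×10^7 mm⁴
I = 3.583×10^7 mm⁴ = 3.583×10^-5 m⁴
Effective length L_e = K·L = 0.7 × 7.25 = 5.075 m
P_cr = π²EI / L_e² = π² × 69.4×10⁹ × 3.583×10^-5 / 5.075² = 9.529×10^5 N
Factor of safety n = P_cr / P = 952.92 / 614 = 1.55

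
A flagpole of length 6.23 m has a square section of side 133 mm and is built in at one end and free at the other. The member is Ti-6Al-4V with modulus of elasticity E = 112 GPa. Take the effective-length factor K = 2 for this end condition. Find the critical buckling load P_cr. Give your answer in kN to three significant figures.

P_cr ≈ 186 kN

I = a⁴/12 = 133⁴/12 = 2.608×10^7 mm⁴
I = 2.608×10^7 mm⁴ = 2.608×10^-5 m⁴
Effective length L_e = K·L = 2 × 6.23 = 12.46 m
P_cr = π²EI / L_e² = π² × 112×10⁹ × 2.608×10^-5 / 12.46² = 1.857×10^5 N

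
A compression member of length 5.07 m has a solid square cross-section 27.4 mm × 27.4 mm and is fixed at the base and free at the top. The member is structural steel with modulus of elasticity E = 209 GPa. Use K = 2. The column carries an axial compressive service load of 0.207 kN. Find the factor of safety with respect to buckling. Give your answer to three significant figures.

n ≈ 4.55

I = a⁴/12 = 27.4⁴/12 = 4.697×10^4 mm⁴
I = 4.697×10^4 mm⁴ = 4.697×10^-8 m⁴
Effective length L_e = K·L = 2 × 5.07 = 10.14 m
P_cr = π²EI / L_e² = π² × 209×10⁹ × 4.697×10^-8 / 10.14² = 942.3 N
Factor of safety n = P_cr / P = 0.94230 / 0.207 = 4.55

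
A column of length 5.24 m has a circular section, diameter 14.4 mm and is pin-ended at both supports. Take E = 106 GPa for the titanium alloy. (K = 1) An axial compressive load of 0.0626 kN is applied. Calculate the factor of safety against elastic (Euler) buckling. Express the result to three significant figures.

I = πd⁴/64 = π×14.4⁴/64 = 2.111×10^3 mm⁴
I = 2.111×10^3 mm⁴ = 2.111×10^-9 m⁴
Effective length L_e = K·L = 1 × 5.24 = 5.240 m
P_cr = π²EI / L_e² = π² × 106×10⁹ × 2.111×10^-9 / 5.240² = 80.42 N
Factor of safety n = P_cr / P = 0.080420 / 0.0626 = 1.28

n ≈ 1.28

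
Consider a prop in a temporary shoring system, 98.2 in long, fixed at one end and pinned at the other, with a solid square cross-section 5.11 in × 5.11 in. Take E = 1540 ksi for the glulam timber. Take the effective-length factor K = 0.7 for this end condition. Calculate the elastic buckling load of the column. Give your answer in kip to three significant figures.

P_cr ≈ 183 kip

I = a⁴/12 = 5.11⁴/12 = 56.82 in⁴
Effective length L_e = K·L = 0.7 × 98.2 = 68.74 in
P_cr = π²EI / L_e² = π² × 1540×10³ × 56.82 / 68.74² = 1.828×10^5 lb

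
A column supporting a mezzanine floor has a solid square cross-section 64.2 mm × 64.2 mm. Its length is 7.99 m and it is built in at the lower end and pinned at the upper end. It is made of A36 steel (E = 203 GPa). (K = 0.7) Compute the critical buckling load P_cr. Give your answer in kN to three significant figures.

P_cr ≈ 90.7 kN

I = a⁴/12 = 64.2⁴/12 = 1.416×10^6 mm⁴
I = 1.416×10^6 mm⁴ = 1.416×10^-6 m⁴
Effective length L_e = K·L = 0.7 × 7.99 = 5.593 m
P_cr = π²EI / L_e² = π² × 203×10⁹ × 1.416×10^-6 / 5.593² = 9.067×10^4 N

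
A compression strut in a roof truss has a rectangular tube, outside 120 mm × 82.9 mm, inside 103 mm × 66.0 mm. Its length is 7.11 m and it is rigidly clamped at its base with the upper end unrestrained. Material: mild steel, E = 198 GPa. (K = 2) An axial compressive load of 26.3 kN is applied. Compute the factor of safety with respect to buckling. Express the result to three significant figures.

n ≈ 1.19

Weak-axis I_min = (h_o·b_o³ − h_i·b_i³)/12 with b_o = 82.9, b_i = 66.00 mm (shorter outer/inner sides).
I_min = (120×82.9³ − 103.0×66.00³)/12 = 3.230×10^6 mm⁴
I = 3.230×10^6 mm⁴ = 3.230×10^-6 m⁴
Effective length L_e = K·L = 2 × 7.11 = 14.22 m
P_cr = π²EI / L_e² = π² × 198×10⁹ × 3.230×10^-6 / 14.22² = 3.121×10^4 N
Factor of safety n = P_cr / P = 31.211 / 26.3 = 1.19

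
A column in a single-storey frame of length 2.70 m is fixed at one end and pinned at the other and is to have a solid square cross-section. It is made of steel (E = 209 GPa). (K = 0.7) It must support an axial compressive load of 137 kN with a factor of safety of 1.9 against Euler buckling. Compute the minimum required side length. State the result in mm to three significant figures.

Required P_cr = n·P = 1.9 × 137 = 260.3 kN
L_e = K·L = 0.7 × 2.70 = 1.890 m
Required I = P_cr·L_e²/(π²E) = 2.603×10^5 × 1.890² / (π² × 2.09×10^11) = 4.508×10^-7 m⁴
I_req = 4.508×10^5 mm⁴
Solid square: I = a⁴/12  ⇒  a = (12I)^(1/4) = (12×4.508×10^5)^(1/4) = 48.2 mm

a ≈ 48.2 mm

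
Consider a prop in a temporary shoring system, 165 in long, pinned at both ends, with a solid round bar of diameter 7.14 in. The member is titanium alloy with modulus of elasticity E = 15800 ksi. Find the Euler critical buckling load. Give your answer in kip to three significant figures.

I = πd⁴/64 = π×7.14⁴/64 = 127.6 in⁴
Effective length L_e = K·L = 1 × 165 = 165.0 in
P_cr = π²EI / L_e² = π² × 15800×10³ × 127.6 / 165.0² = 7.307×10^5 lb

P_cr ≈ 731 kip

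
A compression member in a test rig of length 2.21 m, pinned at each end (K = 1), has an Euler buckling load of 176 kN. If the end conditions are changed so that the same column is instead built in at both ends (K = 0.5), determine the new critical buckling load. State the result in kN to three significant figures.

P_cr ≈ 704 kN

P_cr ∝ 1/K², so P_cr,new = P_cr,old × (K_old/K_new)² = 176 × (1/0.5)²
= 176 × 4.000 = 704 kN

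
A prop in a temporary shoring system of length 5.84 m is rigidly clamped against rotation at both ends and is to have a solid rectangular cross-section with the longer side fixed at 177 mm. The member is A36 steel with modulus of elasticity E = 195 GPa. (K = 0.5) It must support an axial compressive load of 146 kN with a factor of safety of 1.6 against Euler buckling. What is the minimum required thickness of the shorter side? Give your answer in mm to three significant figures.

Required P_cr = n·P = 1.6 × 146 = 233.6 kN
L_e = K·L = 0.5 × 5.84 = 2.920 m
Required I = P_cr·L_e²/(π²E) = 2.336×10^5 × 2.920² / (π² × 1.95×10^11) = 1.035×10^-6 m⁴
I_req = 1.035×10^6 mm⁴
Rectangle, weak axis: I_min = h·b³/12 with h = 177 mm fixed  ⇒  b = (12I/h)^(1/3) = 41.2 mm

b ≈ 41.2 mm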